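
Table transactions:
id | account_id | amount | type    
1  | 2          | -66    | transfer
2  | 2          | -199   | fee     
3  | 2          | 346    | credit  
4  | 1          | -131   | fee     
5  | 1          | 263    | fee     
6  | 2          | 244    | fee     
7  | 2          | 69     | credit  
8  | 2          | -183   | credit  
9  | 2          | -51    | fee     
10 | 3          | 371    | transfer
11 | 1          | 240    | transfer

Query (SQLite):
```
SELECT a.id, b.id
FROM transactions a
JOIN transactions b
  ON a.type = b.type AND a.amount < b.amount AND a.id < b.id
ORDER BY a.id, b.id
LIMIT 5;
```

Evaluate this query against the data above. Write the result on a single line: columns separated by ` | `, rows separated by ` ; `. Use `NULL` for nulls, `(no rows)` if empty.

1 | 10 ; 1 | 11 ; 2 | 4 ; 2 | 5 ; 2 | 6

Pairs (a,b) with same type, a.amount < b.amount, a.id < b.id.
type groups: credit:{3,7,8} fee:{2,4,5,6,9} transfer:{1,10,11}
Ordered by (a.id, b.id); first 5.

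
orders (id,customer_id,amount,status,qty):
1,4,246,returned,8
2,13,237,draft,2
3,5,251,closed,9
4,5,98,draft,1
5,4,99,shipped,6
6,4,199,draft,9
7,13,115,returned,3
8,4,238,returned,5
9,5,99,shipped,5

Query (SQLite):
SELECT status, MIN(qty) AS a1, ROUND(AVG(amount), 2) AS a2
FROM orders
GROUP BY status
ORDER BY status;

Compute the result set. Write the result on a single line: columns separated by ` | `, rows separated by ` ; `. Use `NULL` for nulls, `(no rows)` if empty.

closed | 9 | 251 ; draft | 1 | 178 ; returned | 3 | 199.67 ; shipped | 5 | 99

Group orders by status.
Per group compute: MIN(qty), ROUND(AVG(amount), 2).
  closed: ids {3} → MIN(qty)=9, ROUND(AVG(amount), 2)=251
  draft: ids {2, 4, 6} → MIN(qty)=1, ROUND(AVG(amount), 2)=178
  returned: ids {1, 7, 8} → MIN(qty)=3, ROUND(AVG(amount), 2)=199.67
  shipped: ids {5, 9} → MIN(qty)=5, ROUND(AVG(amount), 2)=99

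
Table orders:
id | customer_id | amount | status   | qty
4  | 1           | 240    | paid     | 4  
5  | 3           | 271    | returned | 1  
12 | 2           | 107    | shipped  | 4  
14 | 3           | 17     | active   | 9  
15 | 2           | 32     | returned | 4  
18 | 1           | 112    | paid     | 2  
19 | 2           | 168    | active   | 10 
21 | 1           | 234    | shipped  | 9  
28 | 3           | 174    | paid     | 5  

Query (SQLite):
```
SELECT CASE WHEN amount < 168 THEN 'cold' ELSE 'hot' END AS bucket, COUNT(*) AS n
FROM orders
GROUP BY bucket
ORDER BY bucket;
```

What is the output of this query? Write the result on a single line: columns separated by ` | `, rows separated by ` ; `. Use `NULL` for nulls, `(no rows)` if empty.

Bucket rows by amount < 168 → 'cold' else 'hot'; count each bucket.

cold | 4 ; hot | 5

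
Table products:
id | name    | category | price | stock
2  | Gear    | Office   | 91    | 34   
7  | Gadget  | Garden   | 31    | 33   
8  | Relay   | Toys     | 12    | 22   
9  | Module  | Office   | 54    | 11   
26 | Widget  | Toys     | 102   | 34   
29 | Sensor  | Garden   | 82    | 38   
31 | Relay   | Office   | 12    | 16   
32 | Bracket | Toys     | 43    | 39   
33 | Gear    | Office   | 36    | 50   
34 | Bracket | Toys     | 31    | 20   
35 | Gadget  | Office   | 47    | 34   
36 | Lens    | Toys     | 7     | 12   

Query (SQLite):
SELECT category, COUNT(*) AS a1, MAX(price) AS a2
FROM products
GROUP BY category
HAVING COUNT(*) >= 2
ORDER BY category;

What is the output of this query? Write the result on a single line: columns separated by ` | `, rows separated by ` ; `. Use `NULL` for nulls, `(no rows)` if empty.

Group products by category.
Per group compute: COUNT(*), MAX(price).
HAVING: drop groups with fewer than 2 rows.
  Garden: ids {7, 29} → COUNT(*)=2, MAX(price)=82
  Office: ids {2, 9, 31, 33, 35} → COUNT(*)=5, MAX(price)=91
  Toys: ids {8, 26, 32, 34, 36} → COUNT(*)=5, MAX(price)=102

Garden | 2 | 82 ; Office | 5 | 91 ; Toys | 5 | 102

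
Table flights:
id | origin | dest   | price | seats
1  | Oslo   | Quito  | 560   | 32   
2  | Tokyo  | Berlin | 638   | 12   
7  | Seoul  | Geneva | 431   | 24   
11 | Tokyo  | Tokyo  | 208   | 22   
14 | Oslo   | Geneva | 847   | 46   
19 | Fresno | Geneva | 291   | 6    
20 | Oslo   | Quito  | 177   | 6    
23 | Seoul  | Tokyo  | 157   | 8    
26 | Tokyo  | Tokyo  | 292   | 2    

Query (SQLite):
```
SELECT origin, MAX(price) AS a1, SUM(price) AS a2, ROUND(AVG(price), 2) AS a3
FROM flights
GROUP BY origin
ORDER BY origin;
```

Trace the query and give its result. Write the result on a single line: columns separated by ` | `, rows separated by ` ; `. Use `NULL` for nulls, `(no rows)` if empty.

Fresno | 291 | 291 | 291 ; Oslo | 847 | 1584 | 528 ; Seoul | 431 | 588 | 294 ; Tokyo | 638 | 1138 | 379.33

Group flights by origin.
Per group compute: MAX(price), SUM(price), ROUND(AVG(price), 2).
  Fresno: ids {19} → MAX(price)=291, SUM(price)=291, ROUND(AVG(price), 2)=291
  Oslo: ids {1, 14, 20} → MAX(price)=847, SUM(price)=1584, ROUND(AVG(price), 2)=528
  Seoul: ids {7, 23} → MAX(price)=431, SUM(price)=588, ROUND(AVG(price), 2)=294
  Tokyo: ids {2, 11, 26} → MAX(price)=638, SUM(price)=1138, ROUND(AVG(price), 2)=379.33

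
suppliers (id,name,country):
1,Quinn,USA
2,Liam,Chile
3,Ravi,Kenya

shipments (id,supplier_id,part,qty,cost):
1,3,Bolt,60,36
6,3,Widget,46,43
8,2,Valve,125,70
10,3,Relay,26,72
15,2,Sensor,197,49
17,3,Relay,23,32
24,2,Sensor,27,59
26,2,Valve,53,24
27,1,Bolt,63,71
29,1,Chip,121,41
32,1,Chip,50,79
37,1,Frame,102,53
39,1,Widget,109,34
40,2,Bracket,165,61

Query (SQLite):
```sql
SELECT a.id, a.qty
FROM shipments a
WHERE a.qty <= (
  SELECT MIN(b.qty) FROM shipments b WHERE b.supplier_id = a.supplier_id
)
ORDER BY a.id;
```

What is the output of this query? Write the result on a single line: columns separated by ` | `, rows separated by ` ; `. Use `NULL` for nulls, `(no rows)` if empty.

17 | 23 ; 24 | 27 ; 32 | 50

For each shipments row a, compute MIN(qty) over rows sharing a.supplier_id.
Keep row a if a.qty <= that per-group MIN.
  supplier_id=1: MIN(qty) = 50
  supplier_id=2: MIN(qty) = 27
  supplier_id=3: MIN(qty) = 23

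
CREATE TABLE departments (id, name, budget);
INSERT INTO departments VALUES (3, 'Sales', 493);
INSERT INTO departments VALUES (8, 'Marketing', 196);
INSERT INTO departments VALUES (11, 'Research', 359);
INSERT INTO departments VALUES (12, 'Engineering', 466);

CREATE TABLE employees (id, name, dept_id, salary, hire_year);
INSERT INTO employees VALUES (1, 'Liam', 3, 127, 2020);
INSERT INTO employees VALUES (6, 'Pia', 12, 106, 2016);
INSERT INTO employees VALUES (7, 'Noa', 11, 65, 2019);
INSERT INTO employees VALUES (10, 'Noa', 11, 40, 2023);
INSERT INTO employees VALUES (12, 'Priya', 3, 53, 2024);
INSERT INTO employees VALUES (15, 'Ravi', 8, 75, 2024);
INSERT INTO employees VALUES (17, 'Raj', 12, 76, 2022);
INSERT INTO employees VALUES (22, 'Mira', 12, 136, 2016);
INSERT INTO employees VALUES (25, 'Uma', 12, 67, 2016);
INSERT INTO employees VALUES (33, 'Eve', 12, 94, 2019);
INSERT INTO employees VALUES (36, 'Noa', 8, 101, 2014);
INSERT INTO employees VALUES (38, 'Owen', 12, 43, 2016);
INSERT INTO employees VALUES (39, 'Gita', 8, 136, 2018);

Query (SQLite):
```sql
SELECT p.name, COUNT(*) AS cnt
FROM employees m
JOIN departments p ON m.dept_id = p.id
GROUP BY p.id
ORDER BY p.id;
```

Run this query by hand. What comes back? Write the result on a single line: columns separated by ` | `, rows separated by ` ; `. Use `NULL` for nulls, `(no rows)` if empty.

Join each employees row to its departments via dept_id.
Group joined rows by departments.id; compute COUNT(*) per group.
  3: ids {1, 12} → COUNT(*)=2
  8: ids {15, 36, 39} → COUNT(*)=3
  11: ids {7, 10} → COUNT(*)=2
  12: ids {6, 17, 22, 25, 33, 38} → COUNT(*)=6

Sales | 2 ; Marketing | 3 ; Research | 2 ; Engineering | 6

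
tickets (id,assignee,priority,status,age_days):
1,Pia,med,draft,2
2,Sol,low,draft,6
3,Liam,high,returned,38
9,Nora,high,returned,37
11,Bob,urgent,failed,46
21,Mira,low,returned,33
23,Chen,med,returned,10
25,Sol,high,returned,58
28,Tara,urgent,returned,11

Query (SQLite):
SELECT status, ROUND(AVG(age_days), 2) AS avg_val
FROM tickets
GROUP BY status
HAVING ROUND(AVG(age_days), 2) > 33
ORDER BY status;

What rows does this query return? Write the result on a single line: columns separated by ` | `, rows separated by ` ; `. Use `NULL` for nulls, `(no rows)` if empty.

Partition tickets by status; compute ROUND(AVG(age_days), 2) within each group.
HAVING: keep groups where ROUND(AVG(age_days), 2) > 33.
  draft: ids {1, 2} → ROUND(AVG(age_days), 2)=4
  failed: ids {11} → ROUND(AVG(age_days), 2)=46
  returned: ids {3, 9, 21, 23, 25, 28} → ROUND(AVG(age_days), 2)=31.17

failed | 46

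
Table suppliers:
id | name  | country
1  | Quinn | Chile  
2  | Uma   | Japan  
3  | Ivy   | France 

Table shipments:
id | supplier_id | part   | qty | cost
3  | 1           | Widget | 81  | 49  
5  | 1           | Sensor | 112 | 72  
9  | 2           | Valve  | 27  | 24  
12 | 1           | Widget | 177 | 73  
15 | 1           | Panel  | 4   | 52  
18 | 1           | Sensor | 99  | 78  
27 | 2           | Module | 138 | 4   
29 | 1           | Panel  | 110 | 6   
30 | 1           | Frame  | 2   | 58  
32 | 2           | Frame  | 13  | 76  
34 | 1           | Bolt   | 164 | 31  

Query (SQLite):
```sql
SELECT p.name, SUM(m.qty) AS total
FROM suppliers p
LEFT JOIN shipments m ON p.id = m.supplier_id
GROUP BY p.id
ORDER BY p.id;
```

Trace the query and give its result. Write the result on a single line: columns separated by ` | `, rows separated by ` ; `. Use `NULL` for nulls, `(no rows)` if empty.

LEFT JOIN keeps every suppliers row; unmatched ones get NULL for shipments columns.
Group by suppliers.id and compute SUM(m.qty). SUM over an all-NULL group is NULL.
  1: ids {3, 5, 12, 15, 18, 29, 30, 34} → SUM(m.qty)=749
  2: ids {9, 27, 32} → SUM(m.qty)=178
  3: ids {—} → SUM(m.qty)=NULL

Quinn | 749 ; Uma | 178 ; Ivy | NULL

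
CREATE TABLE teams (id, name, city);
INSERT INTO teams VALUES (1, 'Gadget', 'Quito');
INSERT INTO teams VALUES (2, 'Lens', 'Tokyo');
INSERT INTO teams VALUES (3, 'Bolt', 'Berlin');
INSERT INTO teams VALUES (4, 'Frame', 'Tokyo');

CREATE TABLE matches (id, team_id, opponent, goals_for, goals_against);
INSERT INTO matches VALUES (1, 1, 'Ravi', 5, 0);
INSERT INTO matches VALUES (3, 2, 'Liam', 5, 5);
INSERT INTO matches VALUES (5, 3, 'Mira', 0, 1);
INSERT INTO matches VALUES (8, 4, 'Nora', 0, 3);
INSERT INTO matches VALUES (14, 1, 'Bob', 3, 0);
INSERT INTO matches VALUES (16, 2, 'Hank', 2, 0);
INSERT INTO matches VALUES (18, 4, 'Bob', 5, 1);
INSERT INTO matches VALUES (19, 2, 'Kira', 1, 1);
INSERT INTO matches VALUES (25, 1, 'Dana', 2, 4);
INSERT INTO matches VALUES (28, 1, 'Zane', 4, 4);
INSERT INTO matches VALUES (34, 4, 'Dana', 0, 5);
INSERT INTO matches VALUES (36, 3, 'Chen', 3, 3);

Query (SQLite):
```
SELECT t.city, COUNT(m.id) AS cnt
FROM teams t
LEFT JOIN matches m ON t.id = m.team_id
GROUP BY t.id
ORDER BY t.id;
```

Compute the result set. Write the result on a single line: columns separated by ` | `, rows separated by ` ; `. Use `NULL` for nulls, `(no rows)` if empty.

Quito | 4 ; Tokyo | 3 ; Berlin | 2 ; Tokyo | 3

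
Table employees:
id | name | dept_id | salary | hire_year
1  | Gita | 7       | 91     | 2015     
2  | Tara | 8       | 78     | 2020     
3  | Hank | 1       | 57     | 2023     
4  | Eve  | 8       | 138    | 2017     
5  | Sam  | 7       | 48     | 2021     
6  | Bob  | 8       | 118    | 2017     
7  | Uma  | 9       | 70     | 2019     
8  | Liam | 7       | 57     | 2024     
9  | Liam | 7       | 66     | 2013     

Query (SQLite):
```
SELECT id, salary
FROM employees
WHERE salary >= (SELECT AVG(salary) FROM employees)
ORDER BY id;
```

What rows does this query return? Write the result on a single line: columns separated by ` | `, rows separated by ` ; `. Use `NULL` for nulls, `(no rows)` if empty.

1 | 91 ; 4 | 138 ; 6 | 118

Scalar subquery: AVG(salary) over all employees rows = 80.333333 (≈; comparison uses full precision).
Keep rows where salary >= that value.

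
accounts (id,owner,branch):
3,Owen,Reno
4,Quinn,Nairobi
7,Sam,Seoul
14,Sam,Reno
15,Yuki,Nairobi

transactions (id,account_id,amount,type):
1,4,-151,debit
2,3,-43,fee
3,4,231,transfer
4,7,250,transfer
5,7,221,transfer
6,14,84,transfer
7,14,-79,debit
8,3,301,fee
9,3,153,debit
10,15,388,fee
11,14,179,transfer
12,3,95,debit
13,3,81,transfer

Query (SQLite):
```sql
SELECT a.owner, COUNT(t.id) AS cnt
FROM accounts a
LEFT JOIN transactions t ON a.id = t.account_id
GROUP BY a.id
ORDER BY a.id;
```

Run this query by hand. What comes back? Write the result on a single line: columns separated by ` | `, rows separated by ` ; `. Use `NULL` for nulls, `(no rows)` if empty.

Owen | 5 ; Quinn | 2 ; Sam | 2 ; Sam | 3 ; Yuki | 1

LEFT JOIN keeps every accounts row; unmatched ones get NULL for transactions columns.
Group by accounts.id and compute COUNT(t.id). COUNT(col) of an all-NULL group is 0.
  3: ids {2, 8, 9, 12, 13} → COUNT(t.id)=5
  4: ids {1, 3} → COUNT(t.id)=2
  7: ids {4, 5} → COUNT(t.id)=2
  14: ids {6, 7, 11} → COUNT(t.id)=3
  15: ids {10} → COUNT(t.id)=1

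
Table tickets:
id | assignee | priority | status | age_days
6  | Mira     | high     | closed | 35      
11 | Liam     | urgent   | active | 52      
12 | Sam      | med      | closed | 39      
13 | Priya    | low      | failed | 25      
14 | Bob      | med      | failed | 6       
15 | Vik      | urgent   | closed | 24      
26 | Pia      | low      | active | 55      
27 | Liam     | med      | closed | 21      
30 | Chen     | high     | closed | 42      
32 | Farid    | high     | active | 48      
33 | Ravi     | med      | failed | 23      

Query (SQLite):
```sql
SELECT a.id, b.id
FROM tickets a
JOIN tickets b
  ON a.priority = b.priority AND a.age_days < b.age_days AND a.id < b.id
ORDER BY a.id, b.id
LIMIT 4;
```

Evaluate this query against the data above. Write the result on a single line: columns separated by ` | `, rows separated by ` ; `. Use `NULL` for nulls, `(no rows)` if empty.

Pairs (a,b) with same priority, a.age_days < b.age_days, a.id < b.id.
priority groups: high:{6,30,32} low:{13,26} med:{12,14,27,33} urgent:{11,15}
Ordered by (a.id, b.id); first 4.

6 | 30 ; 6 | 32 ; 13 | 26 ; 14 | 27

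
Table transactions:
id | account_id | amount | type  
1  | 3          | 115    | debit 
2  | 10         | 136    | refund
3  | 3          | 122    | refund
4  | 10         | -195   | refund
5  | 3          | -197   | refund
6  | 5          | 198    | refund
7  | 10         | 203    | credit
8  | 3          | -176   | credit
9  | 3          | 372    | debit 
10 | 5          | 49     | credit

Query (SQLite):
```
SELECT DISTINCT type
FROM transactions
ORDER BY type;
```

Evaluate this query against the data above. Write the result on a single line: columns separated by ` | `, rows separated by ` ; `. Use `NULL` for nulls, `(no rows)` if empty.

Collect distinct type values from transactions.

credit ; debit ; refund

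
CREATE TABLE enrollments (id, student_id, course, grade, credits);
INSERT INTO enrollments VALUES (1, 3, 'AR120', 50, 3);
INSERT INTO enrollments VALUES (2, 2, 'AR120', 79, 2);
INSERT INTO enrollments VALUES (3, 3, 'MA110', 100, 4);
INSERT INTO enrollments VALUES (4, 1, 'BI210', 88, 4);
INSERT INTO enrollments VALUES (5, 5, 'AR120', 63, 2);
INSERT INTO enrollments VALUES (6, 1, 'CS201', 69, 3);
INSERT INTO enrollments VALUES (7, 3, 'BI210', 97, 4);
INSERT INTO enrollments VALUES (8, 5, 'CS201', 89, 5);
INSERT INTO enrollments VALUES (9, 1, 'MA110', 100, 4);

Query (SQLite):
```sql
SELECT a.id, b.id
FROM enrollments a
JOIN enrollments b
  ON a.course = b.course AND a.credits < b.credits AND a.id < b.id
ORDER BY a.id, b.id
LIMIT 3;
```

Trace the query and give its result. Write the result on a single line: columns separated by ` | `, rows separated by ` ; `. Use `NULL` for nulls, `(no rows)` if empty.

6 | 8

Pairs (a,b) with same course, a.credits < b.credits, a.id < b.id.
course groups: AR120:{1,2,5} BI210:{4,7} CS201:{6,8} MA110:{3,9}
Ordered by (a.id, b.id); first 3.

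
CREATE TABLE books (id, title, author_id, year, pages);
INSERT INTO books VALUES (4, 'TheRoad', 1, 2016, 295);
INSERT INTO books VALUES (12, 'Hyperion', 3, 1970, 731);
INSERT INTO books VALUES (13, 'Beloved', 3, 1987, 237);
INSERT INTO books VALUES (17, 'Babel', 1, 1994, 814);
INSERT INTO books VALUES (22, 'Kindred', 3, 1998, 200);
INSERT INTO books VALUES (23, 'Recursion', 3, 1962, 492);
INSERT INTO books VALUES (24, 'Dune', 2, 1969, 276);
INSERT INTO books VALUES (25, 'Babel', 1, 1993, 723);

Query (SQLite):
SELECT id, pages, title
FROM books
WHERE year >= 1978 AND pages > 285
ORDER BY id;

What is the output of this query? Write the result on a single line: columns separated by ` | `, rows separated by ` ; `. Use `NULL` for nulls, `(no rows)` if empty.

4 | 295 | TheRoad ; 17 | 814 | Babel ; 25 | 723 | Babel

year >= 1978: ids {4, 13, 17, 22, 25}
pages > 285: ids {4, 12, 17, 23, 25}
Combine with AND.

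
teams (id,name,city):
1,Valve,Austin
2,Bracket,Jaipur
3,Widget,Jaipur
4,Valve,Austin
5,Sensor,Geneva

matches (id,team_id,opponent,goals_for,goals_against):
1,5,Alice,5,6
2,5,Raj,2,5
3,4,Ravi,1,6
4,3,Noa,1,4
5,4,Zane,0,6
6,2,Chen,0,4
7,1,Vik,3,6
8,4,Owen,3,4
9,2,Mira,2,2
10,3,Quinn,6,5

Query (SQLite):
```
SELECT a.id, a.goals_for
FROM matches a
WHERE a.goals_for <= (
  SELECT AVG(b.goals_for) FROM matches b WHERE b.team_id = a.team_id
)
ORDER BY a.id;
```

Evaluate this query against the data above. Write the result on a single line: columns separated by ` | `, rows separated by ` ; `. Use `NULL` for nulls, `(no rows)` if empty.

2 | 2 ; 3 | 1 ; 4 | 1 ; 5 | 0 ; 6 | 0 ; 7 | 3

For each matches row a, compute AVG(goals_for) over rows sharing a.team_id.
Keep row a if a.goals_for <= that per-group AVG.
  team_id=1: AVG(goals_for) = 3.0
  team_id=2: AVG(goals_for) = 1.0
  team_id=3: AVG(goals_for) = 3.5
  team_id=4: AVG(goals_for) = 1.333333
  team_id=5: AVG(goals_for) = 3.5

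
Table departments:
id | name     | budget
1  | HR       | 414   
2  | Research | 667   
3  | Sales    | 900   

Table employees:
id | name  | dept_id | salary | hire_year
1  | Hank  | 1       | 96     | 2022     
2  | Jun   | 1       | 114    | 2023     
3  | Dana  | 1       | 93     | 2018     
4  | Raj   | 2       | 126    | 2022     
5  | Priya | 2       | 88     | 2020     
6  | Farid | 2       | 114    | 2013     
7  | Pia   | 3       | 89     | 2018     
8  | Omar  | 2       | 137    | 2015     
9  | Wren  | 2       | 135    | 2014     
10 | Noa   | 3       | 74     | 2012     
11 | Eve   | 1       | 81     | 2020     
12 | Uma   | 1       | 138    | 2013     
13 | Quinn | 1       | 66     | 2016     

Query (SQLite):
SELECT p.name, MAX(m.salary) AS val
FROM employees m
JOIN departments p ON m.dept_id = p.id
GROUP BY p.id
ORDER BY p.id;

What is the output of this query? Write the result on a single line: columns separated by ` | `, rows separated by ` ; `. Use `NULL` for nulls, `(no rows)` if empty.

Join each employees row to its departments via dept_id.
Group joined rows by departments.id; compute MAX(m.salary) per group.
  1: ids {1, 2, 3, 11, 12, 13} → MAX(m.salary)=138
  2: ids {4, 5, 6, 8, 9} → MAX(m.salary)=137
  3: ids {7, 10} → MAX(m.salary)=89

HR | 138 ; Research | 137 ; Sales | 89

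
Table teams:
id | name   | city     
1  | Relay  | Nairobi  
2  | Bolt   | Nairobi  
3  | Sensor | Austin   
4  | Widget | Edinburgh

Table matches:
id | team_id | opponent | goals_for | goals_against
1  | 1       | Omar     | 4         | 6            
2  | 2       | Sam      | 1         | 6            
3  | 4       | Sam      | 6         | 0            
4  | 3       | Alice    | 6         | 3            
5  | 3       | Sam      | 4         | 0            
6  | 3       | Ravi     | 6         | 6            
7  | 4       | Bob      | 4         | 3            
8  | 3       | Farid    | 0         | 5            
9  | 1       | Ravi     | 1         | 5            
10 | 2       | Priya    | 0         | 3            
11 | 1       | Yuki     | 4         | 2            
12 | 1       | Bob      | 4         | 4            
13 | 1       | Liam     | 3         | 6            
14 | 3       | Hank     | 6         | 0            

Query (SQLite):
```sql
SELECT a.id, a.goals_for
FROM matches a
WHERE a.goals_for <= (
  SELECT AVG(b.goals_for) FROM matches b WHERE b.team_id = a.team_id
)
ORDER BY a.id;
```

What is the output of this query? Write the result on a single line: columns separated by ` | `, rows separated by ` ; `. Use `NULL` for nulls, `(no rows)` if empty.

For each matches row a, compute AVG(goals_for) over rows sharing a.team_id.
Keep row a if a.goals_for <= that per-group AVG.
  team_id=1: AVG(goals_for) = 3.2
  team_id=2: AVG(goals_for) = 0.5
  team_id=3: AVG(goals_for) = 4.4
  team_id=4: AVG(goals_for) = 5.0

5 | 4 ; 7 | 4 ; 8 | 0 ; 9 | 1 ; 10 | 0 ; 13 | 3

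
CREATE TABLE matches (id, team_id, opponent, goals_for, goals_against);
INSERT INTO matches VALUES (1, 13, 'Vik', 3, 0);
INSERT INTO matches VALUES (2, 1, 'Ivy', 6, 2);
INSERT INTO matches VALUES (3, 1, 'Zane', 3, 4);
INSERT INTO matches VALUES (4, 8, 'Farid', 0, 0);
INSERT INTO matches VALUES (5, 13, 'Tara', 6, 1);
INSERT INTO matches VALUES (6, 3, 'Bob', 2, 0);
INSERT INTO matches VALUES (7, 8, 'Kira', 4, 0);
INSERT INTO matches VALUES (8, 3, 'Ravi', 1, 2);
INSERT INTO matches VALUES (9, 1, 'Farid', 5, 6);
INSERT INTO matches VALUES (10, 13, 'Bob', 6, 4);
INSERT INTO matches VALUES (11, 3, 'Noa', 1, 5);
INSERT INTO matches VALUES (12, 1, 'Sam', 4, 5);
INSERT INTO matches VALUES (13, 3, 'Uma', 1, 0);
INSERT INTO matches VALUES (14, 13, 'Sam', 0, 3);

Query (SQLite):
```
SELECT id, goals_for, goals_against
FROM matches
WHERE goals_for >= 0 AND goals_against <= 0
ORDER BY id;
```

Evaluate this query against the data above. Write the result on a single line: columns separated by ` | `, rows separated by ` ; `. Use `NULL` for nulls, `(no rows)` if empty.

1 | 3 | 0 ; 4 | 0 | 0 ; 6 | 2 | 0 ; 7 | 4 | 0 ; 13 | 1 | 0

goals_for >= 0: ids {1, 2, 3, 4, 5, 6, 7, 8, 9, 10, 11, 12, 13, 14}
goals_against <= 0: ids {1, 4, 6, 7, 13}
Combine with AND.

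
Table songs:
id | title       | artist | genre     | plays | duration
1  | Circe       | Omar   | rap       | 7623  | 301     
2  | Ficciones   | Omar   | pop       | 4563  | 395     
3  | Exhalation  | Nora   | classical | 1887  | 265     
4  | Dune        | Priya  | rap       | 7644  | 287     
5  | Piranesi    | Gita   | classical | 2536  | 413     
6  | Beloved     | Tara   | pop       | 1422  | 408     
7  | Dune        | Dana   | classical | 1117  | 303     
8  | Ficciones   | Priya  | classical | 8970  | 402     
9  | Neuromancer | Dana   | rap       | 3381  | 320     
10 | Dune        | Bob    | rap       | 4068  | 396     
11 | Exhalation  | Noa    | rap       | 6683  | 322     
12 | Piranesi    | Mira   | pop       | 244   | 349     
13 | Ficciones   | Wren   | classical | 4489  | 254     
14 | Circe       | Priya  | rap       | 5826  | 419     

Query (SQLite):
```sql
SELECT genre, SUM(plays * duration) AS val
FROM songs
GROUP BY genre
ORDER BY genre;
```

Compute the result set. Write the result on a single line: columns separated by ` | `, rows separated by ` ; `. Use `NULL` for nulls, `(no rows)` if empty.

For each row compute plays * duration.
Group by genre; take SUM of the expression per group.
  classical: ids {3, 5, 7, 8, 13} → SUM(plays * duration)=6632020
  pop: ids {2, 6, 12} → SUM(plays * duration)=2467717
  rap: ids {1, 4, 9, 10, 11, 14} → SUM(plays * duration)=11774219

classical | 6632020 ; pop | 2467717 ; rap | 11774219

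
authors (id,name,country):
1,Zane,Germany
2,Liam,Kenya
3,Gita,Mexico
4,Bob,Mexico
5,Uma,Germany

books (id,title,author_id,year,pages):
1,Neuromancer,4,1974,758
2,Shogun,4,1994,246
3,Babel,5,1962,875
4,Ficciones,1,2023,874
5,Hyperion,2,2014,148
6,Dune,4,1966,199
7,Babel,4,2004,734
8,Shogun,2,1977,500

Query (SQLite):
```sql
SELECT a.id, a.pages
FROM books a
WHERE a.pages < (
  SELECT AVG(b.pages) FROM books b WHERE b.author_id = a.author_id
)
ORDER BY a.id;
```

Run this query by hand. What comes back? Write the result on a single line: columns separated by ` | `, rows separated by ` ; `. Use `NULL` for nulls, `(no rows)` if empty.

2 | 246 ; 5 | 148 ; 6 | 199

For each books row a, compute AVG(pages) over rows sharing a.author_id.
Keep row a if a.pages < that per-group AVG.
  author_id=1: AVG(pages) = 874.0
  author_id=2: AVG(pages) = 324.0
  author_id=4: AVG(pages) = 484.25
  author_id=5: AVG(pages) = 875.0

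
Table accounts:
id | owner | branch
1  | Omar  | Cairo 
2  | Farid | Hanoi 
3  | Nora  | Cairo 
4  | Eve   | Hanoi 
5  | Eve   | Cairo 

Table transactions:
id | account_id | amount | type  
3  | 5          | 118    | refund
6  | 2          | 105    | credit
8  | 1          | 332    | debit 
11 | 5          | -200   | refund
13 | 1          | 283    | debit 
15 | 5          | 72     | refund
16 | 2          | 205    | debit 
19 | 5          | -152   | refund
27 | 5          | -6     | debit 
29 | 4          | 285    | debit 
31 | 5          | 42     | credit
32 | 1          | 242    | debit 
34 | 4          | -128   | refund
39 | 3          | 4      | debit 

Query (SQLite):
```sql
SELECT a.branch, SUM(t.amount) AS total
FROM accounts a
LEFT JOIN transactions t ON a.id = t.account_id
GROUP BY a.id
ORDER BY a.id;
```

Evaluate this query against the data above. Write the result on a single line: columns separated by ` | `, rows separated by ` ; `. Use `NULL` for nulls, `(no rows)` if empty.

Cairo | 857 ; Hanoi | 310 ; Cairo | 4 ; Hanoi | 157 ; Cairo | -126

LEFT JOIN keeps every accounts row; unmatched ones get NULL for transactions columns.
Group by accounts.id and compute SUM(t.amount). SUM over an all-NULL group is NULL.
  1: ids {8, 13, 32} → SUM(t.amount)=857
  2: ids {6, 16} → SUM(t.amount)=310
  3: ids {39} → SUM(t.amount)=4
  4: ids {29, 34} → SUM(t.amount)=157
  5: ids {3, 11, 15, 19, 27, 31} → SUM(t.amount)=-126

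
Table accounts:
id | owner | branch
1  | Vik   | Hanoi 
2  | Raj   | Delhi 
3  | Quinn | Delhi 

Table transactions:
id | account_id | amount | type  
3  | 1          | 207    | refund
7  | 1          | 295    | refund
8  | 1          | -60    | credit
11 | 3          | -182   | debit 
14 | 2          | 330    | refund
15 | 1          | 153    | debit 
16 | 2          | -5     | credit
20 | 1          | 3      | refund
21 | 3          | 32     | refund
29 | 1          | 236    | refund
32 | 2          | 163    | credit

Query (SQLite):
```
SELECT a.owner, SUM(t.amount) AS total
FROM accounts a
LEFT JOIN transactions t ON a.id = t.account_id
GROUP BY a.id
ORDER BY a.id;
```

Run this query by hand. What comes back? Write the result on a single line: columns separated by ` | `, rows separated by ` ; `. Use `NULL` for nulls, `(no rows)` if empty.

LEFT JOIN keeps every accounts row; unmatched ones get NULL for transactions columns.
Group by accounts.id and compute SUM(t.amount). SUM over an all-NULL group is NULL.
  1: ids {3, 7, 8, 15, 20, 29} → SUM(t.amount)=834
  2: ids {14, 16, 32} → SUM(t.amount)=488
  3: ids {11, 21} → SUM(t.amount)=-150

Vik | 834 ; Raj | 488 ; Quinn | -150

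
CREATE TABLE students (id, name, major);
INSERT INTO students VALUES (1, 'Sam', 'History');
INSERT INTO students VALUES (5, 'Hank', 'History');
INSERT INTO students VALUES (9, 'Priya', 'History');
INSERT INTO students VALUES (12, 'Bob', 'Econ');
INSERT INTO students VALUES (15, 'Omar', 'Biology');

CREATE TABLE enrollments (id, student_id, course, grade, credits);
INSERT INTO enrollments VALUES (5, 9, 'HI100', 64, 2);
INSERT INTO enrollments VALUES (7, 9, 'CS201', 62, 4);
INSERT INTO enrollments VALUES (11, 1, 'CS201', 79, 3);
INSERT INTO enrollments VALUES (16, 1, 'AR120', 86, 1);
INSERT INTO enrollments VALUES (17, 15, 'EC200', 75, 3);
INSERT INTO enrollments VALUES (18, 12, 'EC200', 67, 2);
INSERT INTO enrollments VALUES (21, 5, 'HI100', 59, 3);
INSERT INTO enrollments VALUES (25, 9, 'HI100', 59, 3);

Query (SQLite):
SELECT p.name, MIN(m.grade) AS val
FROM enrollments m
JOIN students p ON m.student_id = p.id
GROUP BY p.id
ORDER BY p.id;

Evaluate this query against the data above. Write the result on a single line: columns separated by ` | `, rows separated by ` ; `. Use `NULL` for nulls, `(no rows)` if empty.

Sam | 79 ; Hank | 59 ; Priya | 59 ; Bob | 67 ; Omar | 75

Join each enrollments row to its students via student_id.
Group joined rows by students.id; compute MIN(m.grade) per group.
  1: ids {11, 16} → MIN(m.grade)=79
  5: ids {21} → MIN(m.grade)=59
  9: ids {5, 7, 25} → MIN(m.grade)=59
  12: ids {18} → MIN(m.grade)=67
  15: ids {17} → MIN(m.grade)=75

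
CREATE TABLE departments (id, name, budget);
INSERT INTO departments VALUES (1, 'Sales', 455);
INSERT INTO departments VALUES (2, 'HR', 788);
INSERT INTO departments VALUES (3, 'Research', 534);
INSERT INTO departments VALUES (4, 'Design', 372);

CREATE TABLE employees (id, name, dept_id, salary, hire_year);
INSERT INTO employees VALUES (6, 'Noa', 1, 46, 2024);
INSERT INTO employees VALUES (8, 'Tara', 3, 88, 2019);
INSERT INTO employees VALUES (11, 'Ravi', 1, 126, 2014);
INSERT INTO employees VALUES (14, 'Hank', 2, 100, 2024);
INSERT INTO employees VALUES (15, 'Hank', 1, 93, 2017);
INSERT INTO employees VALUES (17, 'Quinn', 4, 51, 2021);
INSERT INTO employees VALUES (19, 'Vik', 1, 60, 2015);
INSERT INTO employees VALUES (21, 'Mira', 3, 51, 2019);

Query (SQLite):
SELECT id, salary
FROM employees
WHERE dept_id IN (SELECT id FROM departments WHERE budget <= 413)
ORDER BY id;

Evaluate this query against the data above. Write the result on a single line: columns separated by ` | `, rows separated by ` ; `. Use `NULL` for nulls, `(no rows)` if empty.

17 | 51

Inner query: departments.id where budget <= 413.
Outer: keep employees rows whose dept_id is in that set.
Inner query → {4}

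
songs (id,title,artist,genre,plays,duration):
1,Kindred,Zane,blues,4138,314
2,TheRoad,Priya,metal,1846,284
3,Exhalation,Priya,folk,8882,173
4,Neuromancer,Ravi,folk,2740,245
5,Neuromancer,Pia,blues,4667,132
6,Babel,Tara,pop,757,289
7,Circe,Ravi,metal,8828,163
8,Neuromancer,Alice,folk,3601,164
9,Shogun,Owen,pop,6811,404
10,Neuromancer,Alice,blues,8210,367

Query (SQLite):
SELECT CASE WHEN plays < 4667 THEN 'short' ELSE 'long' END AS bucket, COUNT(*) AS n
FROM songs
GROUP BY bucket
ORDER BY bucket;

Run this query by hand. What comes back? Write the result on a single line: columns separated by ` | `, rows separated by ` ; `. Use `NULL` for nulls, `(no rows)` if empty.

long | 5 ; short | 5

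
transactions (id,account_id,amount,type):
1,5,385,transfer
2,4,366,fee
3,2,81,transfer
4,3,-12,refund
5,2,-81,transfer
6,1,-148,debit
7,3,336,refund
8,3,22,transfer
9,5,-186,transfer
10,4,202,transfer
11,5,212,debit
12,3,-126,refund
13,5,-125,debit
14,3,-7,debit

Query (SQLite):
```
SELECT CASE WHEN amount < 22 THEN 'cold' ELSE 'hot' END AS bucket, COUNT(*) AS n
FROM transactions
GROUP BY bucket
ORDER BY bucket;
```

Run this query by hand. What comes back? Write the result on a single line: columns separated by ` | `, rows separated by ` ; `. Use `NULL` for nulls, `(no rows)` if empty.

cold | 7 ; hot | 7

Bucket rows by amount < 22 → 'cold' else 'hot'; count each bucket.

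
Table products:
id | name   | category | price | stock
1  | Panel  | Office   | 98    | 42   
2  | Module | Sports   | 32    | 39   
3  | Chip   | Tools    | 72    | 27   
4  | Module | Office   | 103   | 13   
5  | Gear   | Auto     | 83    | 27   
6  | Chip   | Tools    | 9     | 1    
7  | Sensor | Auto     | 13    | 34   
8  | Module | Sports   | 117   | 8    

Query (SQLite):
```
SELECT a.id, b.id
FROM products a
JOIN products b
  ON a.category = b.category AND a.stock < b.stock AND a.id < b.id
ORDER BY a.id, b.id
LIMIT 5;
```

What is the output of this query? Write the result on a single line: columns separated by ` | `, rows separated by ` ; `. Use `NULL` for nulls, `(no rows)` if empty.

Pairs (a,b) with same category, a.stock < b.stock, a.id < b.id.
category groups: Auto:{5,7} Office:{1,4} Sports:{2,8} Tools:{3,6}
Ordered by (a.id, b.id); first 5.

5 | 7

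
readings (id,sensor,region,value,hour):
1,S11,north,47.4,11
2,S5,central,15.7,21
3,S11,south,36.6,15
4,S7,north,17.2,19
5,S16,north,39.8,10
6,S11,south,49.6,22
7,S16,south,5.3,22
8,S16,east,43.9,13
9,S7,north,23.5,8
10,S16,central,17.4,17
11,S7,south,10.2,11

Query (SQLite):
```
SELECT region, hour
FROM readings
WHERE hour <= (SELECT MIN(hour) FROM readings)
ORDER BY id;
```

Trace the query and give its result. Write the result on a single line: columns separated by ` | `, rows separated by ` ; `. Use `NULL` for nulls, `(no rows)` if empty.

Scalar subquery: MIN(hour) over all readings rows = 8.
Keep rows where hour <= that value.

north | 8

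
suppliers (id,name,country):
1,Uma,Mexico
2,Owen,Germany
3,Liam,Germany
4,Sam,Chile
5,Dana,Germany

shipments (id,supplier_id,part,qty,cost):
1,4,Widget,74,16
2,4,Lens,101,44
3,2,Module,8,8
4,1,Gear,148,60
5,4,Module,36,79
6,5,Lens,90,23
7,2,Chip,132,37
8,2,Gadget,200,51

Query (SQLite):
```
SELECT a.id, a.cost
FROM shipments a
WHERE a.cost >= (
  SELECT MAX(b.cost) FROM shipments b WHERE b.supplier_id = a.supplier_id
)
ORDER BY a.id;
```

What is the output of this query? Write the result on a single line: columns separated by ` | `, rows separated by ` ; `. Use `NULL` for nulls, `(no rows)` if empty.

4 | 60 ; 5 | 79 ; 6 | 23 ; 8 | 51

For each shipments row a, compute MAX(cost) over rows sharing a.supplier_id.
Keep row a if a.cost >= that per-group MAX.
  supplier_id=1: MAX(cost) = 60
  supplier_id=2: MAX(cost) = 51
  supplier_id=4: MAX(cost) = 79
  supplier_id=5: MAX(cost) = 23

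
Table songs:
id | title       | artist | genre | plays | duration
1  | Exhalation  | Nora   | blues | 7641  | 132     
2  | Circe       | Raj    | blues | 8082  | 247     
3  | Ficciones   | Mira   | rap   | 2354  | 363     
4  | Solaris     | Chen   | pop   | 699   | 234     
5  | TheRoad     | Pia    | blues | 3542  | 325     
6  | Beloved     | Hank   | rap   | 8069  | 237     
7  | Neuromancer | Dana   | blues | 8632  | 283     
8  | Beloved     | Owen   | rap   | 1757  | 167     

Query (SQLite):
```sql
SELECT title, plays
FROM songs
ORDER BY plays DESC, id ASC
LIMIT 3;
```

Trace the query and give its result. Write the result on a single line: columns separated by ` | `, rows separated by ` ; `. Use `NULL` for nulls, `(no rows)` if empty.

Sort by plays desc, tiebreak id asc: (8632, id=7), (8082, id=2), (8069, id=6), (7641, id=1), (3542, id=5), (2354, id=3) …. Take first 3.

Neuromancer | 8632 ; Circe | 8082 ; Beloved | 8069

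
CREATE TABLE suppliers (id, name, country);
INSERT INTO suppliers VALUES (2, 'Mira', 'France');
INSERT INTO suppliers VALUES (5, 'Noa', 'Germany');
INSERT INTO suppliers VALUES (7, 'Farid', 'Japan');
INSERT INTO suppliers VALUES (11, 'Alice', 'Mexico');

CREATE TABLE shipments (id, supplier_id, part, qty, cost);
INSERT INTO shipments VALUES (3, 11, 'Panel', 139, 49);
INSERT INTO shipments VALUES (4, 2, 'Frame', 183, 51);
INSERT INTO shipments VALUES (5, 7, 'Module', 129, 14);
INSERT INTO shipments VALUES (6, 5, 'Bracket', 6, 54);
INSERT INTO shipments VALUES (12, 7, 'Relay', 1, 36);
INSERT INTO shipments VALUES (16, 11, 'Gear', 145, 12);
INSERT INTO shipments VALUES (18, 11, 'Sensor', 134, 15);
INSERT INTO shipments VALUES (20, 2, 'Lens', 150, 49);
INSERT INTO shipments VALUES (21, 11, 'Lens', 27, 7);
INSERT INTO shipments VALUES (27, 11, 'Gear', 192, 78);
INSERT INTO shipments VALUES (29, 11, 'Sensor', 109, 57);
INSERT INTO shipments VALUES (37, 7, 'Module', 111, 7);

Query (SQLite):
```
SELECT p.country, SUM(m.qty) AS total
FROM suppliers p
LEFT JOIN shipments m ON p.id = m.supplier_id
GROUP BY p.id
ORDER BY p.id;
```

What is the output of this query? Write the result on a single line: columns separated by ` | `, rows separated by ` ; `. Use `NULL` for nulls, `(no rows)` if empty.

France | 333 ; Germany | 6 ; Japan | 241 ; Mexico | 746

LEFT JOIN keeps every suppliers row; unmatched ones get NULL for shipments columns.
Group by suppliers.id and compute SUM(m.qty). SUM over an all-NULL group is NULL.
  2: ids {4, 20} → SUM(m.qty)=333
  5: ids {6} → SUM(m.qty)=6
  7: ids {5, 12, 37} → SUM(m.qty)=241
  11: ids {3, 16, 18, 21, 27, 29} → SUM(m.qty)=746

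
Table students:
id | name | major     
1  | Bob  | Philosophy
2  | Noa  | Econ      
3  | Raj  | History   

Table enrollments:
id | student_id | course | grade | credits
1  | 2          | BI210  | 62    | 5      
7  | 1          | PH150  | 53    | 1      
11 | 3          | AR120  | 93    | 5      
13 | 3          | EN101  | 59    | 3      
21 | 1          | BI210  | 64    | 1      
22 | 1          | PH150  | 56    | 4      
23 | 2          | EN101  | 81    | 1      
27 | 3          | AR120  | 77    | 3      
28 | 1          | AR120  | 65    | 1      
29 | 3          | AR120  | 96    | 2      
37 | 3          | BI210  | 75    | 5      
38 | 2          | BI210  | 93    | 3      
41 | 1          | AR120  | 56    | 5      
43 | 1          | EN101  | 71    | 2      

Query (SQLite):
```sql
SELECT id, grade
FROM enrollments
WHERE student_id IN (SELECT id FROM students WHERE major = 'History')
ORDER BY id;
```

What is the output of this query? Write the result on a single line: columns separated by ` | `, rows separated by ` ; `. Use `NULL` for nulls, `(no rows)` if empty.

11 | 93 ; 13 | 59 ; 27 | 77 ; 29 | 96 ; 37 | 75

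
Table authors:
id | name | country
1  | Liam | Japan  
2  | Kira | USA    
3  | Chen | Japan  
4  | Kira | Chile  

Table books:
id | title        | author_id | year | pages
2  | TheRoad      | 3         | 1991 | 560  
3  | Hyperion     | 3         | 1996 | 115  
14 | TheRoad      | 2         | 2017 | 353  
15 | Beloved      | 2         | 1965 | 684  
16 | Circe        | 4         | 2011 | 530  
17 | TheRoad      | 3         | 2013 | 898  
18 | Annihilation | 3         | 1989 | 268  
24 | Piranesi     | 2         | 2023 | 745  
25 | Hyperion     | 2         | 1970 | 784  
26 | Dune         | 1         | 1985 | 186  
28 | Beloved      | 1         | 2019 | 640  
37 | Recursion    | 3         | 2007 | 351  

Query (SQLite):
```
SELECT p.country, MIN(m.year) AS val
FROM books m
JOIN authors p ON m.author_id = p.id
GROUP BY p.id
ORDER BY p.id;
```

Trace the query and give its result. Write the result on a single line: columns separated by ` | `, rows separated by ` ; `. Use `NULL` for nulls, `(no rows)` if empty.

Japan | 1985 ; USA | 1965 ; Japan | 1989 ; Chile | 2011

Join each books row to its authors via author_id.
Group joined rows by authors.id; compute MIN(m.year) per group.
  1: ids {26, 28} → MIN(m.year)=1985
  2: ids {14, 15, 24, 25} → MIN(m.year)=1965
  3: ids {2, 3, 17, 18, 37} → MIN(m.year)=1989
  4: ids {16} → MIN(m.year)=2011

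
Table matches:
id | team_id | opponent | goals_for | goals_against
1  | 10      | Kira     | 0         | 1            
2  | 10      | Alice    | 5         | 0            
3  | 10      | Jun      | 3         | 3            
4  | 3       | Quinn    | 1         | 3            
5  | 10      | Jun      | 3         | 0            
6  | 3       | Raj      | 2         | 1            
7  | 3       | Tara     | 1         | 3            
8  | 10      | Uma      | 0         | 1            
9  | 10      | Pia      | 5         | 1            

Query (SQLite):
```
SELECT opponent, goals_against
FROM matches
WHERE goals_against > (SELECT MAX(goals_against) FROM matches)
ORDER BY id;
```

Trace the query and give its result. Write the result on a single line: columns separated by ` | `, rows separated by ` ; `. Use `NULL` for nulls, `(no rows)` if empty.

(no rows)

Scalar subquery: MAX(goals_against) over all matches rows = 3.
Keep rows where goals_against > that value.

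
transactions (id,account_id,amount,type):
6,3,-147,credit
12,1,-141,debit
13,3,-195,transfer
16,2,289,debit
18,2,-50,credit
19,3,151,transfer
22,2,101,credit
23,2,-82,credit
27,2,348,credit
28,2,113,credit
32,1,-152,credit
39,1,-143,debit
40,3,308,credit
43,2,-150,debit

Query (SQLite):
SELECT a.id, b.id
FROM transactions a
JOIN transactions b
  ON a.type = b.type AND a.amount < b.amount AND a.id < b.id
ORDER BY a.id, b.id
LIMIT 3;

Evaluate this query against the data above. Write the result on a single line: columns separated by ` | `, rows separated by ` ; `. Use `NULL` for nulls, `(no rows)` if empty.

6 | 18 ; 6 | 22 ; 6 | 23

Pairs (a,b) with same type, a.amount < b.amount, a.id < b.id.
type groups: credit:{6,18,22,23,27,28,32,40} debit:{12,16,39,43} transfer:{13,19}
Ordered by (a.id, b.id); first 3.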